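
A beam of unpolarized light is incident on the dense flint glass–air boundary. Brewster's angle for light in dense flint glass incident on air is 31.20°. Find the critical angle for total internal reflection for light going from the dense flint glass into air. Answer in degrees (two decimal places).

From Brewster, n₂/n₁ = tan θ_B = tan 31.20° = 0.6056.
Then sin θ_c = n₂/n₁ = 0.6056, so θ_c = arcsin 0.6056 = 37.27°.

θ_c ≈ 37.27°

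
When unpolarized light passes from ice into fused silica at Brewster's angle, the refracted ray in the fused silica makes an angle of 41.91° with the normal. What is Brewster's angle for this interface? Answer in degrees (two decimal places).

Since the reflected and refracted rays are at right angles at the polarizing angle, θ_B + θ_t = 90°.
So θ_B = 90° − θ_t = 90° − 41.91° = 48.09°.

θ_B ≈ 48.09°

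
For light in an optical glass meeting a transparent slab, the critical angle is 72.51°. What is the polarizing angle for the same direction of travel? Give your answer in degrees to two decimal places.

n₂/n₁ = sin θ_c = sin 72.51° = 0.9538.
tan θ_B equals the same ratio, so θ_B = arctan(0.9538) = 43.64°.

θ_B ≈ 43.64°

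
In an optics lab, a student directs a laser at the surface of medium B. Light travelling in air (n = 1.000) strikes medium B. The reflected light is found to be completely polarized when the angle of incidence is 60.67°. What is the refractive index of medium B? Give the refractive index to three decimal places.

n ≈ 1.780

Brewster's law: tan θ_B = n₂/n₁ (light incident in air, refracted into medium B).
n₂ = n₁ tan θ_B = 1.000 × tan 60.67° = 1.780.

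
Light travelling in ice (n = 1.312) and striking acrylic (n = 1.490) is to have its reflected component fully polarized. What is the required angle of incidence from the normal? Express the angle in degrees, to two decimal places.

The reflected p-component vanishes when tan θ_B = n₂/n₁.
tan θ_B = n₂/n₁ = 1.490/1.312 = 1.1357. Taking the arctangent, θ_B = 48.63°.

θ_B ≈ 48.63°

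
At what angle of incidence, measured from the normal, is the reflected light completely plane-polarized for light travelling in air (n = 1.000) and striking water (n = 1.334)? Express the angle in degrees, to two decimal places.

The reflected p-component vanishes when tan θ_B = n₂/n₁.
tan θ_B = n₂/n₁ = 1.334/1.000 = 1.3340.
So θ_B = arctan 1.3340 = 53.14°.

θ_B ≈ 53.14°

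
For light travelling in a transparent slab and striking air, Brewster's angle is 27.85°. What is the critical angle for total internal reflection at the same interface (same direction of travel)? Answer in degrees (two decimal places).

n₂/n₁ = tan 27.85° = 0.5284; the critical angle satisfies sin θ_c = n₂/n₁.
θ_c = arcsin(0.5284) = 31.89°.

θ_c ≈ 31.89°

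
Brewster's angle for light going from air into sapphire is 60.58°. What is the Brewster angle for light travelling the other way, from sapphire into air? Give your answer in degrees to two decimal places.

θ_B' ≈ 29.42°

tan θ_B' = n₁/n₂ = 1/tan θ_B, so θ_B' = 90° − θ_B.
θ_B' = 90° − 60.58° = 29.42°.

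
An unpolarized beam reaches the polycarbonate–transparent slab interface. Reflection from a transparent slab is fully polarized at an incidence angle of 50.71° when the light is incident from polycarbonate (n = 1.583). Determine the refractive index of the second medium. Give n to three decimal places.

At Brewster's angle, tan θ_B = n₂/n₁ with n₁ on the incident side (polycarbonate) and n₂ on the transmitted side (a transparent slab).
n₂ = n₁ tan θ_B = 1.583 × tan 50.71° = 1.935.

n ≈ 1.935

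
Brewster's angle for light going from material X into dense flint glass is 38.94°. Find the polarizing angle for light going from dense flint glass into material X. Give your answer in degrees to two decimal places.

θ_B' ≈ 51.06°

Reversing the direction swaps n₁ and n₂, so tan θ_B' = 1/tan θ_B and θ_B' = 90° − θ_B.
Hence θ_B' = 90° − 38.94° = 51.06°.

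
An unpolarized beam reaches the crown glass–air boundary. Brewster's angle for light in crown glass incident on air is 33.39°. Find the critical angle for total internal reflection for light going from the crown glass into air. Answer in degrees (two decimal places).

θ_c ≈ 41.23°

From Brewster, n₂/n₁ = tan θ_B = tan 33.39° = 0.6591.
Then sin θ_c = n₂/n₁ = 0.6591, so θ_c = arcsin 0.6591 = 41.23°.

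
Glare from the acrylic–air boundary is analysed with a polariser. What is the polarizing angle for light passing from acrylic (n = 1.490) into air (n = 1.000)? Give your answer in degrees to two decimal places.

At Brewster's angle the reflected and refracted rays are perpendicular, which with Snell's law gives tan θ_B = n₂/n₁.
Brewster's condition: tan θ_B = n₂/n₁ = 1.000/1.490 = 0.6711.
So θ_B = arctan 0.6711 = 33.87°.

θ_B ≈ 33.87°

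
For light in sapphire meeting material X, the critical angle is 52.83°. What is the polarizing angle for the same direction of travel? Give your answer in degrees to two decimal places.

n₂/n₁ = sin θ_c = sin 52.83° = 0.7968.
tan θ_B equals the same ratio, so θ_B = arctan(0.7968) = 38.55°.

θ_B ≈ 38.55°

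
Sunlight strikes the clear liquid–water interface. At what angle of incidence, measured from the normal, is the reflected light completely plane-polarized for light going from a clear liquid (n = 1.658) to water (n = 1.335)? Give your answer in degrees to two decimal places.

Brewster's condition: tan θ_B = n₂/n₁ = 1.335/1.658 = 0.8052.
θ_B = arctan(0.8052) = 38.84°.

θ_B ≈ 38.84°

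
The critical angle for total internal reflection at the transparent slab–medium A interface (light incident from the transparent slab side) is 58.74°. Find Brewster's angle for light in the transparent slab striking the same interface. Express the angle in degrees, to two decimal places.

sin θ_c = n₂/n₁, so n₂/n₁ = sin 58.74° = 0.8548.
Brewster: tan θ_B = n₂/n₁ = 0.8548.
θ_B = arctan(0.8548) = 40.52°.

θ_B ≈ 40.52°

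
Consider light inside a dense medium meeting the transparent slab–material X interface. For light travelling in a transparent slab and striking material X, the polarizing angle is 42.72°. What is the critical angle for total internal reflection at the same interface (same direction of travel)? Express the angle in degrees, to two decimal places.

θ_c ≈ 67.43°

tan θ_B = n₂/n₁ = tan 42.72° = 0.9234.
Total internal reflection: sin θ_c = n₂/n₁ = 0.9234.
θ_c = arcsin(0.9234) = 67.43°.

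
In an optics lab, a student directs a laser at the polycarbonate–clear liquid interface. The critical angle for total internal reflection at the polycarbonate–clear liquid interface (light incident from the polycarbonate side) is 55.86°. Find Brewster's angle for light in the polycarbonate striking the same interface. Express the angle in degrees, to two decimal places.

θ_B ≈ 39.61°

n₂/n₁ = sin θ_c = sin 55.86° = 0.8277.
tan θ_B equals the same ratio, so θ_B = arctan(0.8277) = 39.61°.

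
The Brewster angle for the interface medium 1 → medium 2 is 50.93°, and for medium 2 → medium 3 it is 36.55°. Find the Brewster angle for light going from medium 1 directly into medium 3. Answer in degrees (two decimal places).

tan θ_B(1→2) = n₂/n₁ = tan 50.93° = 1.2318.
tan θ_B(2→3) = n₃/n₂ = tan 36.55° = 0.7413.
Multiplying, n₃/n₁ = 1.2318 × 0.7413 = 0.9132, and θ_B(1→3) = arctan 0.9132 = 42.40°.

θ_B ≈ 42.40°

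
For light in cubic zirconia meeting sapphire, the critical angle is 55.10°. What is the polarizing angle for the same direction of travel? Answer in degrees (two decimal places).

n₂/n₁ = sin θ_c = sin 55.10° = 0.8202.
tan θ_B equals the same ratio, so θ_B = arctan(0.8202) = 39.36°.

θ_B ≈ 39.36°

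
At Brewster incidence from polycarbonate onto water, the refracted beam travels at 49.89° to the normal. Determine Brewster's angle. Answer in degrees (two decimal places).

At Brewster's angle the reflected and refracted rays are perpendicular, so θ_B + θ_t = 90°.
So θ_B = 90° − θ_t = 90° − 49.89° = 40.11°.

θ_B ≈ 40.11°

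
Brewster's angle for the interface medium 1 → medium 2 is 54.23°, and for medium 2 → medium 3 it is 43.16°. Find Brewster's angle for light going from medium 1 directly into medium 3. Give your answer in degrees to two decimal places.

θ_B ≈ 52.47°

tan θ_B(1→2) = n₂/n₁ = tan 54.23° = 1.3881.
tan θ_B(2→3) = n₃/n₂ = tan 43.16° = 0.9377.
Multiplying, n₃/n₁ = 1.3881 × 0.9377 = 1.3017, and θ_B(1→3) = arctan 1.3017 = 52.47°.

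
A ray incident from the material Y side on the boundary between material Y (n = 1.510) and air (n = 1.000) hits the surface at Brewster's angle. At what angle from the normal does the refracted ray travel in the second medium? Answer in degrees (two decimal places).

θ_t ≈ 56.49°

tan θ_B = n₂/n₁ = 1.000/1.510 = 0.6623, so θ_B = 33.51°.
At Brewster's angle the reflected and refracted rays are perpendicular, so θ_t = 90° − θ_B = 90° − 33.51° = 56.49°.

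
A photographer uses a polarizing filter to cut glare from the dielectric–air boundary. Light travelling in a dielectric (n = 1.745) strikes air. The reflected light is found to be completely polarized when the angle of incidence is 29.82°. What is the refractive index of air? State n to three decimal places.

Full polarization of the reflected beam means tan θ_B = n₂/n₁, where n₁ is the incident medium (a dielectric).
n₂ = n₁ tan θ_B = 1.745 × tan 29.82° = 1.000.

n ≈ 1.000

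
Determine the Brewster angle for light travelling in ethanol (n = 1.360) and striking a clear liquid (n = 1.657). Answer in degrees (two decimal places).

At Brewster's angle the reflected and refracted rays are perpendicular, which with Snell's law gives tan θ_B = n₂/n₁.
Here n₂/n₁ = 1.657/1.360 = 1.2184, and Brewster's law gives tan θ_B = n₂/n₁.
So θ_B = arctan 1.2184 = 50.62°.

θ_B ≈ 50.62°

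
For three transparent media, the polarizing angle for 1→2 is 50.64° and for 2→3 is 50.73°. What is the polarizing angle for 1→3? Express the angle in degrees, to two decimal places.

n₂/n₁ = tan 50.64° = 1.2192 and n₃/n₂ = tan 50.73° = 1.2231.
n₃/n₁ = 1.4911. Then tan θ_B(1→3) = n₃/n₁, so θ_B(1→3) = arctan(1.4911) = 56.15°.

θ_B ≈ 56.15°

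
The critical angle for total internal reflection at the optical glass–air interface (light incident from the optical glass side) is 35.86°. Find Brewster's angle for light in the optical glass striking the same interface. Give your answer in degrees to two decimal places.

At the critical angle sin θ_c = n₂/n₁, giving n₂/n₁ = sin 35.86° = 0.5858.
Then tan θ_B = n₂/n₁ = 0.5858, so θ_B = arctan 0.5858 = 30.36°.

θ_B ≈ 30.36°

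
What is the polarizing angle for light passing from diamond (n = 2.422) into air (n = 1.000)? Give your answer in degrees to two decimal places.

Here n₂/n₁ = 1.000/2.422 = 0.4129, and Brewster's law gives tan θ_B = n₂/n₁.
θ_B = arctan(0.4129) = 22.43°.

θ_B ≈ 22.43°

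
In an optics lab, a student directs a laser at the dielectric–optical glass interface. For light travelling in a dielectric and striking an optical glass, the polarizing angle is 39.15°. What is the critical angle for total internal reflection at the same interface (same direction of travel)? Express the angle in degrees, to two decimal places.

θ_c ≈ 54.50°

tan θ_B = n₂/n₁ = tan 39.15° = 0.8141.
Total internal reflection: sin θ_c = n₂/n₁ = 0.8141.
θ_c = arcsin(0.8141) = 54.50°.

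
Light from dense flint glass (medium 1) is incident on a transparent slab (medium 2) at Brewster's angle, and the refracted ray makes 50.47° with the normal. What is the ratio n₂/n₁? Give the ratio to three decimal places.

n₂/n₁ ≈ 0.825

θ_B + θ_t = 90°, so θ_B = 90° − 50.47° = 39.53°.
Then n₂/n₁ = tan θ_B = tan 39.53° = 0.825.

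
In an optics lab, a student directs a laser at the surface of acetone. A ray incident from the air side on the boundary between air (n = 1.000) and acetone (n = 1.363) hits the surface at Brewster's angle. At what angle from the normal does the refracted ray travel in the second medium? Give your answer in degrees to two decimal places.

θ_B = arctan(n₂/n₁) = arctan(1.363/1.000) = 53.73°.
Since θ_B + θ_t = 90° at Brewster incidence, θ_t = 90° − 53.73° = 36.27°.

θ_t ≈ 36.27°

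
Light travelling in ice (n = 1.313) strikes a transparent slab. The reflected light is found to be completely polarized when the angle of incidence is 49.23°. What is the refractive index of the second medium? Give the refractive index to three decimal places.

Brewster's law: tan θ_B = n₂/n₁ (light incident in ice, refracted into a transparent slab).
n₂ = n₁ tan θ_B = 1.313 × tan 49.23° = 1.523.

n ≈ 1.523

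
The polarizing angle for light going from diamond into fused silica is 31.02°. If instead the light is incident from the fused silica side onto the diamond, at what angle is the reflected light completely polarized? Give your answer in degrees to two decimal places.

The two Brewster angles are complementary: θ_B' = 90° − θ_B = 90° − 31.02° = 58.98°.

θ_B' ≈ 58.98°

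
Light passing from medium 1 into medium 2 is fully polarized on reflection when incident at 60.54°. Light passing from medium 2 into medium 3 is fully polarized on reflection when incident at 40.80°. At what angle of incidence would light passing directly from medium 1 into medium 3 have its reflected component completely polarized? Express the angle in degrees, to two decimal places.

θ_B ≈ 56.80°

n₂/n₁ = tan 60.54° = 1.7704 and n₃/n₂ = tan 40.80° = 0.8632.
Multiplying, n₃/n₁ = 1.7704 × 0.8632 = 1.5281, and θ_B(1→3) = arctan 1.5281 = 56.80°.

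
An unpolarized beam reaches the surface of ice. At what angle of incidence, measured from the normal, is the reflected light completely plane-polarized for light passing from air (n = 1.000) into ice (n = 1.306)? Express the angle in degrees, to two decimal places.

θ_B ≈ 52.56°

tan θ_B = n₂/n₁ = 1.306/1.000 = 1.3060.
So θ_B = arctan 1.3060 = 52.56°.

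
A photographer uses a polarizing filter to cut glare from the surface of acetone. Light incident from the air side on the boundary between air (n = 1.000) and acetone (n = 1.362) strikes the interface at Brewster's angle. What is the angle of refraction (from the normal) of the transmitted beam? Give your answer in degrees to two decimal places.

θ_t ≈ 36.29°

θ_B = arctan(n₂/n₁) = arctan(1.362/1.000) = 53.71°.
At Brewster's angle the reflected and refracted rays are perpendicular, so θ_t = 90° − θ_B = 90° − 53.71° = 36.29°.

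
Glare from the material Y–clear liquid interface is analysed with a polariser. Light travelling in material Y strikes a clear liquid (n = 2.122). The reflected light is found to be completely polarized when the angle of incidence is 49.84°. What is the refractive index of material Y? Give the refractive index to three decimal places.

At the polarizing angle, tan θ_B = n₂/n₁ with n₁ on the incident side (material Y) and n₂ on the transmitted side (a clear liquid).
n₁ = n₂ / tan θ_B = 2.122 / tan 49.84° = 1.791.

n ≈ 1.791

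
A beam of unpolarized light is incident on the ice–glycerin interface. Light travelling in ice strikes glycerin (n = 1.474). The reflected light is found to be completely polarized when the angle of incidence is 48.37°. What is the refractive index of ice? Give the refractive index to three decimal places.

At the Brewster angle, tan θ_B = n₂/n₁ with n₁ on the incident side (ice) and n₂ on the transmitted side (glycerin).
n₁ = n₂ / tan θ_B = 1.474 / tan 48.37° = 1.310.

n ≈ 1.310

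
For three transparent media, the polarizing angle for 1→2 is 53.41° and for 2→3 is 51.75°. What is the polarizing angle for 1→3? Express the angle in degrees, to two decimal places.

θ_B ≈ 59.66°

Each Brewster angle gives a ratio: n₂/n₁ = tan 53.41° = 1.3470, n₃/n₂ = tan 51.75° = 1.2685.
n₃/n₁ = 1.7087. Then tan θ_B(1→3) = n₃/n₁, so θ_B(1→3) = arctan(1.7087) = 59.66°.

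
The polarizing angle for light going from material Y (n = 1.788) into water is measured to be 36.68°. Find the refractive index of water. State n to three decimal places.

Full polarization of the reflected beam means tan θ_B = n₂/n₁, where n₁ is the incident medium (material Y).
n₂ = n₁ tan θ_B = 1.788 × tan 36.68° = 1.332.

n ≈ 1.332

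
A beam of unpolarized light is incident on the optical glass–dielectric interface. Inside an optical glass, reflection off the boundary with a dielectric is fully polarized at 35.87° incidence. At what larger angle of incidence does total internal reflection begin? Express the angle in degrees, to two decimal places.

tan θ_B = n₂/n₁ = tan 35.87° = 0.7231.
Total internal reflection: sin θ_c = n₂/n₁ = 0.7231.
θ_c = arcsin(0.7231) = 46.31°.

θ_c ≈ 46.31°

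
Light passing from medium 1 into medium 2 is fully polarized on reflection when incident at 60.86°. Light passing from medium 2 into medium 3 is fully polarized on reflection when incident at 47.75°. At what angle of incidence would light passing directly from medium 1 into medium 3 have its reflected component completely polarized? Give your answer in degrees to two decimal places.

Each Brewster angle gives a ratio: n₂/n₁ = tan 60.86° = 1.7937, n₃/n₂ = tan 47.75° = 1.1009.
So n₃/n₁ = (n₂/n₁)(n₃/n₂) = 1.7937 × 1.1009 = 1.9747.
θ_B(1→3) = arctan(1.9747) = 63.14°.

θ_B ≈ 63.14°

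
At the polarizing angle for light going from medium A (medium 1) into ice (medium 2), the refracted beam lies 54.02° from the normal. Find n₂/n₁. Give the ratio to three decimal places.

n₂/n₁ ≈ 0.726

At Brewster incidence θ_B = 90° − θ_t = 90° − 54.02° = 35.98°.
tan θ_B = n₂/n₁, so n₂/n₁ = tan 35.98° = 0.726.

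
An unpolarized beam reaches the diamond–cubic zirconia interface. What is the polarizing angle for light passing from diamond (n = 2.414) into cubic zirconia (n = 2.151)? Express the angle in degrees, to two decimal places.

θ_B ≈ 41.70°

At Brewster's angle the reflected and refracted rays are perpendicular, which with Snell's law gives tan θ_B = n₂/n₁.
Here n₂/n₁ = 2.151/2.414 = 0.8911, and Brewster's law gives tan θ_B = n₂/n₁.
θ_B = arctan(0.8911) = 41.70°.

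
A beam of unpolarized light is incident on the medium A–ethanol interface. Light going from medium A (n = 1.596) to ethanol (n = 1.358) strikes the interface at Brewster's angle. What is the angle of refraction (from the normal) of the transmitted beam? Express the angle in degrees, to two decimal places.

θ_B = arctan(n₂/n₁) = arctan(1.358/1.596) = 40.39°.
Since θ_B + θ_t = 90° at Brewster incidence, θ_t = 90° − 40.39° = 49.61°.

θ_t ≈ 49.61°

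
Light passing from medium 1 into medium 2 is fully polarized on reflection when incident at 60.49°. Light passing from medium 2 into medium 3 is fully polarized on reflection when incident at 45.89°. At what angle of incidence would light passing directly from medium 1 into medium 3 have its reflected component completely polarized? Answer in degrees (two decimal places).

n₂/n₁ = tan 60.49° = 1.7668 and n₃/n₂ = tan 45.89° = 1.0316.
n₃/n₁ = 1.8225. Then tan θ_B(1→3) = n₃/n₁, so θ_B(1→3) = arctan(1.8225) = 61.25°.

θ_B ≈ 61.25°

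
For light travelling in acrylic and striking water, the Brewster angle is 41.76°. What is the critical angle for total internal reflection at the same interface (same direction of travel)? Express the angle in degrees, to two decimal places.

θ_c ≈ 63.23°

From Brewster, n₂/n₁ = tan θ_B = tan 41.76° = 0.8928.
Then sin θ_c = n₂/n₁ = 0.8928, so θ_c = arcsin 0.8928 = 63.23°.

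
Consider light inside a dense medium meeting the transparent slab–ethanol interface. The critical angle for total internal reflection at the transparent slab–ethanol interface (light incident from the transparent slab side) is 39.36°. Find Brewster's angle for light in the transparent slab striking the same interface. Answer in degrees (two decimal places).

θ_B ≈ 32.38°

sin θ_c = n₂/n₁, so n₂/n₁ = sin 39.36° = 0.6342.
Brewster: tan θ_B = n₂/n₁ = 0.6342.
θ_B = arctan(0.6342) = 32.38°.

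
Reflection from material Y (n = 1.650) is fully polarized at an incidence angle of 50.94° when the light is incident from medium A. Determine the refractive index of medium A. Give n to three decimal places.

Brewster's law: tan θ_B = n₂/n₁ (light incident in medium A, refracted into material Y).
n₁ = n₂ / tan θ_B = 1.650 / tan 50.94° = 1.339.

n ≈ 1.339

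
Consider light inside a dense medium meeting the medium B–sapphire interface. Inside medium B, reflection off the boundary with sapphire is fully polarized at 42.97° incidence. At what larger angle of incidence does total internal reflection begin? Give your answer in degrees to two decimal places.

n₂/n₁ = tan 42.97° = 0.9315; the critical angle satisfies sin θ_c = n₂/n₁.
θ_c = arcsin(0.9315) = 68.68°.

θ_c ≈ 68.68°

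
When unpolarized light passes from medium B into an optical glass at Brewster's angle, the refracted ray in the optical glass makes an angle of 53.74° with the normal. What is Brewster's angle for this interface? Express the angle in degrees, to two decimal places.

θ_B ≈ 36.26°

Since the reflected and refracted rays are at right angles at the polarizing angle, θ_B + θ_t = 90°.
θ_B = 90° − 53.74° = 36.26°.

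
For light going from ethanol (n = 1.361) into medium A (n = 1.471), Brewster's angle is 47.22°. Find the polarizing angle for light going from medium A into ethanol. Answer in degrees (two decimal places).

θ_B' ≈ 42.78°

The two Brewster angles are complementary: θ_B' = 90° − θ_B = 90° − 47.22° = 42.78°.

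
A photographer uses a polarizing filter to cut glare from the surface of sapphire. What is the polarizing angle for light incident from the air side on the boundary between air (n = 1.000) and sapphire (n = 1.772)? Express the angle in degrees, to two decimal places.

θ_B ≈ 60.56°

tan θ_B = n₂/n₁ = 1.772/1.000 = 1.7720. Taking the arctangent, θ_B = 60.56°.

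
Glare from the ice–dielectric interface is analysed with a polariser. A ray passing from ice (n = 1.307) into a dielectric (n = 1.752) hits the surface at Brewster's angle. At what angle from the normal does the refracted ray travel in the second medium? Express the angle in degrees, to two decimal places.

tan θ_B = n₂/n₁ = 1.752/1.307 = 1.3405, so θ_B = 53.28°.
The refracted ray is perpendicular to the reflected ray, so θ_t = 90° − θ_B = 36.72°.

θ_t ≈ 36.72°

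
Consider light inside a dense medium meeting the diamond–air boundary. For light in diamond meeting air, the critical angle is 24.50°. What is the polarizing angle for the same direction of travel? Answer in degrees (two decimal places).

θ_B ≈ 22.52°

At the critical angle sin θ_c = n₂/n₁, giving n₂/n₁ = sin 24.50° = 0.4147.
Then tan θ_B = n₂/n₁ = 0.4147, so θ_B = arctan 0.4147 = 22.52°.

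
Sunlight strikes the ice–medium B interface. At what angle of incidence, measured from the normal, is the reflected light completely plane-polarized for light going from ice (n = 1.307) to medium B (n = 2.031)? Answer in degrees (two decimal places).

θ_B ≈ 57.24°

The reflected p-component vanishes when tan θ_B = n₂/n₁.
tan θ_B = n₂/n₁ = 2.031/1.307 = 1.5539. Taking the arctangent, θ_B = 57.24°.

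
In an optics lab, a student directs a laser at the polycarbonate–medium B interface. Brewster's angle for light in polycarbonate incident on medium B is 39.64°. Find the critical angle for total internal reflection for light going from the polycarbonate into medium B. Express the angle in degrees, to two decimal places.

tan θ_B = n₂/n₁ = tan 39.64° = 0.8284.
Total internal reflection: sin θ_c = n₂/n₁ = 0.8284.
θ_c = arcsin(0.8284) = 55.94°.

θ_c ≈ 55.94°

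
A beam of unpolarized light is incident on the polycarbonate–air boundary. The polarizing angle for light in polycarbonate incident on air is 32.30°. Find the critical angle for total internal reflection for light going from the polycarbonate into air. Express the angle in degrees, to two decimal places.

tan θ_B = n₂/n₁ = tan 32.30° = 0.6322.
Total internal reflection: sin θ_c = n₂/n₁ = 0.6322.
θ_c = arcsin(0.6322) = 39.21°.

θ_c ≈ 39.21°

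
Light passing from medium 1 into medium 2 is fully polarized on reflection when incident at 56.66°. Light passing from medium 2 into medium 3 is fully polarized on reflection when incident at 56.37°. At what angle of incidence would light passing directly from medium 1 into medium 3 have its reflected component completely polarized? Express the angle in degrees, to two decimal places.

θ_B ≈ 66.37°

tan θ_B(1→2) = n₂/n₁ = tan 56.66° = 1.5200.
tan θ_B(2→3) = n₃/n₂ = tan 56.37° = 1.5034.
n₃/n₁ = 2.2852. Then tan θ_B(1→3) = n₃/n₁, so θ_B(1→3) = arctan(2.2852) = 66.37°.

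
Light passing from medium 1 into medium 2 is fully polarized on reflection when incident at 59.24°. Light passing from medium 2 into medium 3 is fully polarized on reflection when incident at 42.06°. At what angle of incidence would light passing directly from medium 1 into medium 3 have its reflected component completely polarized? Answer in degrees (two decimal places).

tan θ_B(1→2) = n₂/n₁ = tan 59.24° = 1.6802.
tan θ_B(2→3) = n₃/n₂ = tan 42.06° = 0.9023.
Multiplying, n₃/n₁ = 1.6802 × 0.9023 = 1.5160, and θ_B(1→3) = arctan 1.5160 = 56.59°.

θ_B ≈ 56.59°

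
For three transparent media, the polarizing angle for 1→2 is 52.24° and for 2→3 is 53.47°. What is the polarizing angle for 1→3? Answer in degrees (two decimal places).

tan θ_B(1→2) = n₂/n₁ = tan 52.24° = 1.2911.
tan θ_B(2→3) = n₃/n₂ = tan 53.47° = 1.3499.
n₃/n₁ = 1.7428. Then tan θ_B(1→3) = n₃/n₁, so θ_B(1→3) = arctan(1.7428) = 60.15°.

θ_B ≈ 60.15°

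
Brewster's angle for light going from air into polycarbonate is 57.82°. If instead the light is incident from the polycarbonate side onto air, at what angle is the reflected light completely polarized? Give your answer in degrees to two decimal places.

θ_B' ≈ 32.18°

The two Brewster angles are complementary: θ_B' = 90° − θ_B = 90° − 57.82° = 32.18°.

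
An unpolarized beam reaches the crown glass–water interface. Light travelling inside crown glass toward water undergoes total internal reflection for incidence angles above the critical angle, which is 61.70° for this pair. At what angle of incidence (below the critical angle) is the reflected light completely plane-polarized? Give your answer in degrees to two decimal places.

n₂/n₁ = sin θ_c = sin 61.70° = 0.8805.
tan θ_B equals the same ratio, so θ_B = arctan(0.8805) = 41.36°.

θ_B ≈ 41.36°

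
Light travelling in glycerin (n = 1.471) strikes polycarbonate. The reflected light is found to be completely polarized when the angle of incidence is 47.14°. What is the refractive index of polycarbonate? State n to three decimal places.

n ≈ 1.585

At the polarizing angle, tan θ_B = n₂/n₁ with n₁ on the incident side (glycerin) and n₂ on the transmitted side (polycarbonate).
n₂ = n₁ tan θ_B = 1.471 × tan 47.14° = 1.585.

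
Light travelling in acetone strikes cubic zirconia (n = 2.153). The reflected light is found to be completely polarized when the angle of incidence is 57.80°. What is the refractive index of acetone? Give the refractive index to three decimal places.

n ≈ 1.356

Brewster's law: tan θ_B = n₂/n₁ (light incident in acetone, refracted into cubic zirconia).
n₁ = n₂ / tan θ_B = 2.153 / tan 57.80° = 1.356.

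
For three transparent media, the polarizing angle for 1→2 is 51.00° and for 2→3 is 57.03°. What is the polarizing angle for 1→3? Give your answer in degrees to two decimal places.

θ_B ≈ 62.29°

n₂/n₁ = tan 51.00° = 1.2349 and n₃/n₂ = tan 57.03° = 1.5416.
n₃/n₁ = 1.9038. Then tan θ_B(1→3) = n₃/n₁, so θ_B(1→3) = arctan(1.9038) = 62.29°.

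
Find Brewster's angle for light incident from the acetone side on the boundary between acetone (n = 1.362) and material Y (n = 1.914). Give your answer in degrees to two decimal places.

Here n₂/n₁ = 1.914/1.362 = 1.4053, and Brewster's law gives tan θ_B = n₂/n₁.
θ_B = arctan(1.4053) = 54.56°.

θ_B ≈ 54.56°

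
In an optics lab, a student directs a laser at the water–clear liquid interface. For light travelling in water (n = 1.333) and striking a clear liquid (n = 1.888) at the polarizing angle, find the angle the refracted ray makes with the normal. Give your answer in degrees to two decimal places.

θ_t ≈ 35.22°

tan θ_B = n₂/n₁ = 1.888/1.333 = 1.4164, so θ_B = 54.78°.
The refracted ray is perpendicular to the reflected ray, so θ_t = 90° − θ_B = 35.22°.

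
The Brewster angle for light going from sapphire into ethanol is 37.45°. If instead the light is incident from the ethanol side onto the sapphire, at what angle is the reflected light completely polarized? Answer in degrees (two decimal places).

θ_B' ≈ 52.55°

Reversing the direction swaps n₁ and n₂, so tan θ_B' = 1/tan θ_B and θ_B' = 90° − θ_B.
Hence θ_B' = 90° − 37.45° = 52.55°.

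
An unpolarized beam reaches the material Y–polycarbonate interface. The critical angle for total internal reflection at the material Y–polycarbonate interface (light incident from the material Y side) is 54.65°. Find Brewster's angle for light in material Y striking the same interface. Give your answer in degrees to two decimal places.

θ_B ≈ 39.20°

sin θ_c = n₂/n₁, so n₂/n₁ = sin 54.65° = 0.8156.
Brewster: tan θ_B = n₂/n₁ = 0.8156.
θ_B = arctan(0.8156) = 39.20°.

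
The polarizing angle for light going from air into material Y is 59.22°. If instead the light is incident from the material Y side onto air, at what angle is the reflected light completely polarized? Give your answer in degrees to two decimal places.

Reversing the direction swaps n₁ and n₂, so tan θ_B' = 1/tan θ_B and θ_B' = 90° − θ_B.
Hence θ_B' = 90° − 59.22° = 30.78°.

θ_B' ≈ 30.78°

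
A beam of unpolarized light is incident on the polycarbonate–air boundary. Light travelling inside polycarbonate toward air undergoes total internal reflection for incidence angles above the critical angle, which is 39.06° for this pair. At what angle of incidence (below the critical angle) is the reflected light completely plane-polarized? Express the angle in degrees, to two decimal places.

At the critical angle sin θ_c = n₂/n₁, giving n₂/n₁ = sin 39.06° = 0.6301.
Then tan θ_B = n₂/n₁ = 0.6301, so θ_B = arctan 0.6301 = 32.22°.

θ_B ≈ 32.22°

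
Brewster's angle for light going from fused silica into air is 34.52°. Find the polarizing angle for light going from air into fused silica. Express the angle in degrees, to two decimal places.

tan θ_B' = n₁/n₂ = 1/tan θ_B, so θ_B' = 90° − θ_B.
θ_B' = 90° − 34.52° = 55.48°.

θ_B' ≈ 55.48°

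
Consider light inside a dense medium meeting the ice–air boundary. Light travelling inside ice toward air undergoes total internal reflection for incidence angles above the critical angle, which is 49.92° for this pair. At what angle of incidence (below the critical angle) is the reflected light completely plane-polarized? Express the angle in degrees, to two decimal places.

sin θ_c = n₂/n₁, so n₂/n₁ = sin 49.92° = 0.7651.
Brewster: tan θ_B = n₂/n₁ = 0.7651.
θ_B = arctan(0.7651) = 37.42°.

θ_B ≈ 37.42°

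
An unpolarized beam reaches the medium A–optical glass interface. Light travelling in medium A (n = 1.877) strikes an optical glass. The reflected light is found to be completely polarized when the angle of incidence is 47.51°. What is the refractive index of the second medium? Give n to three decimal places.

n ≈ 2.049

At the Brewster angle, tan θ_B = n₂/n₁ with n₁ on the incident side (medium A) and n₂ on the transmitted side (an optical glass).
n₂ = n₁ tan θ_B = 1.877 × tan 47.51° = 2.049.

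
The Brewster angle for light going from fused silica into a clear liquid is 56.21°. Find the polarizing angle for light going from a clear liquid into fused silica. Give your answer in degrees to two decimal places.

θ_B' ≈ 33.79°

Reversing the direction swaps n₁ and n₂, so tan θ_B' = 1/tan θ_B and θ_B' = 90° − θ_B.
Hence θ_B' = 90° − 56.21° = 33.79°.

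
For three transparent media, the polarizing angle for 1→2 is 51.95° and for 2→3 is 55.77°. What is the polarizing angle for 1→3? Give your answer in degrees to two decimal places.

θ_B ≈ 61.96°

n₂/n₁ = tan 51.95° = 1.2776 and n₃/n₂ = tan 55.77° = 1.4698.
n₃/n₁ = 1.8779. Then tan θ_B(1→3) = n₃/n₁, so θ_B(1→3) = arctan(1.8779) = 61.96°.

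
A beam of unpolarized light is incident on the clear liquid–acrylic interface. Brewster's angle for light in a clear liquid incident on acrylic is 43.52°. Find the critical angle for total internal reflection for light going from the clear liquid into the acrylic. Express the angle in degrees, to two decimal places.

n₂/n₁ = tan 43.52° = 0.9496; the critical angle satisfies sin θ_c = n₂/n₁.
θ_c = arcsin(0.9496) = 71.74°.

θ_c ≈ 71.74°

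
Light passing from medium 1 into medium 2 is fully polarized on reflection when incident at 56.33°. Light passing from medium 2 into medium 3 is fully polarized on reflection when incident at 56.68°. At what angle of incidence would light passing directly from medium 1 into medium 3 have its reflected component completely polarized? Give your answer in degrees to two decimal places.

θ_B ≈ 66.35°

tan θ_B(1→2) = n₂/n₁ = tan 56.33° = 1.5011.
tan θ_B(2→3) = n₃/n₂ = tan 56.68° = 1.5212.
n₃/n₁ = 2.2835. Then tan θ_B(1→3) = n₃/n₁, so θ_B(1→3) = arctan(2.2835) = 66.35°.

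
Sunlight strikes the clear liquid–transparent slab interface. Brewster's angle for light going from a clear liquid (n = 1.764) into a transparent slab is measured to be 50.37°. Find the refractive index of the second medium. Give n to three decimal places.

Brewster's law: tan θ_B = n₂/n₁ (light incident in a clear liquid, refracted into a transparent slab).
n₂ = n₁ tan θ_B = 1.764 × tan 50.37° = 2.130.

n ≈ 2.130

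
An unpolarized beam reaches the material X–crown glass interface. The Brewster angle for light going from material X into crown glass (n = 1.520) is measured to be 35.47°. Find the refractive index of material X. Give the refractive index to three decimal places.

Full polarization of the reflected beam means tan θ_B = n₂/n₁, where n₁ is the incident medium (material X).
n₁ = n₂ / tan θ_B = 1.520 / tan 35.47° = 2.133.

n ≈ 2.133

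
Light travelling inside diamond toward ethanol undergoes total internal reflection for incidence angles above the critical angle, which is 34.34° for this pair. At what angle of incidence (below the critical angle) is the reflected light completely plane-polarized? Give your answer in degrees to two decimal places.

θ_B ≈ 29.43°

sin θ_c = n₂/n₁, so n₂/n₁ = sin 34.34° = 0.5641.
Brewster: tan θ_B = n₂/n₁ = 0.5641.
θ_B = arctan(0.5641) = 29.43°.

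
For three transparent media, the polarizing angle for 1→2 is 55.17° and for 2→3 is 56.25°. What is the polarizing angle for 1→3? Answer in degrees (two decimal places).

θ_B ≈ 65.07°

n₂/n₁ = tan 55.17° = 1.4372 and n₃/n₂ = tan 56.25° = 1.4966.
n₃/n₁ = 2.1509. Then tan θ_B(1→3) = n₃/n₁, so θ_B(1→3) = arctan(2.1509) = 65.07°.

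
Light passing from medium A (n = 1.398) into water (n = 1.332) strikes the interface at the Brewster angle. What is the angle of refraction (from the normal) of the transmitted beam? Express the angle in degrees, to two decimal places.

First find Brewster's angle: tan θ_B = 1.332/1.398 = 0.9528, giving θ_B = 43.62°.
The refracted ray is perpendicular to the reflected ray, so θ_t = 90° − θ_B = 46.38°.

θ_t ≈ 46.38°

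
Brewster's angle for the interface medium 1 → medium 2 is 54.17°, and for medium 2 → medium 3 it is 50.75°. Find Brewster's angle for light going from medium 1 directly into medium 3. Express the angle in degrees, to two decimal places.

θ_B ≈ 59.46°

tan θ_B(1→2) = n₂/n₁ = tan 54.17° = 1.3850.
tan θ_B(2→3) = n₃/n₂ = tan 50.75° = 1.2239.
n₃/n₁ = 1.6952. Then tan θ_B(1→3) = n₃/n₁, so θ_B(1→3) = arctan(1.6952) = 59.46°.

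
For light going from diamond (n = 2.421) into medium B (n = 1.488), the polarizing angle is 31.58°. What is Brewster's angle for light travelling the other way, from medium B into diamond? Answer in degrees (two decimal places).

Reversing the direction swaps n₁ and n₂, so tan θ_B' = 1/tan θ_B and θ_B' = 90° − θ_B.
Hence θ_B' = 90° − 31.58° = 58.42°.

θ_B' ≈ 58.42°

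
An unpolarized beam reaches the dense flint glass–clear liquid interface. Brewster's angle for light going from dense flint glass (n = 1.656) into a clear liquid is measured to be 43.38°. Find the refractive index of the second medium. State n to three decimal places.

n ≈ 1.565

Full polarization of the reflected beam means tan θ_B = n₂/n₁, where n₁ is the incident medium (dense flint glass).
n₂ = n₁ tan θ_B = 1.656 × tan 43.38° = 1.565.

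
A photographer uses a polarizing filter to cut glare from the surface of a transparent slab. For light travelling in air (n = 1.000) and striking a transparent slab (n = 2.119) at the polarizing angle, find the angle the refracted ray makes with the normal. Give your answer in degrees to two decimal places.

θ_t ≈ 25.26°

First find Brewster's angle: tan θ_B = 2.119/1.000 = 2.1190, giving θ_B = 64.74°.
Since θ_B + θ_t = 90° at Brewster incidence, θ_t = 90° − 64.74° = 25.26°.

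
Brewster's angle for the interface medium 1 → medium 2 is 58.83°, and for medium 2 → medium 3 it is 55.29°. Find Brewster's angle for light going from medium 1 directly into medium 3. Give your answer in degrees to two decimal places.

tan θ_B(1→2) = n₂/n₁ = tan 58.83° = 1.6531.
tan θ_B(2→3) = n₃/n₂ = tan 55.29° = 1.4436.
Multiplying, n₃/n₁ = 1.6531 × 1.4436 = 2.3866, and θ_B(1→3) = arctan 2.3866 = 67.27°.

θ_B ≈ 67.27°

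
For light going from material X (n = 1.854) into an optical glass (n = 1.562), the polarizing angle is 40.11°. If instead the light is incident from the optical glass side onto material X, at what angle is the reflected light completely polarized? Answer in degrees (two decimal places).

The two Brewster angles are complementary: θ_B' = 90° − θ_B = 90° − 40.11° = 49.89°.

θ_B' ≈ 49.89°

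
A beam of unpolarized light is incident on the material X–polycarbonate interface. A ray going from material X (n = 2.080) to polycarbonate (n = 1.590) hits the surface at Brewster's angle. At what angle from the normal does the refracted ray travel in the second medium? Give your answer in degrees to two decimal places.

θ_B = arctan(n₂/n₁) = arctan(1.590/2.080) = 37.40°.
Since θ_B + θ_t = 90° at Brewster incidence, θ_t = 90° − 37.40° = 52.60°.

θ_t ≈ 52.60°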